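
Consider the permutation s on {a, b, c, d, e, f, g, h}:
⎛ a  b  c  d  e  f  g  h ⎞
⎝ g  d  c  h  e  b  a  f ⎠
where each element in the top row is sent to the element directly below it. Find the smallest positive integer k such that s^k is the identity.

Decomposing into disjoint cycles gives cycle lengths 4, 2, 1, 1.
The order of s is the least common multiple of its cycle lengths: lcm(4, 2) = 4.

4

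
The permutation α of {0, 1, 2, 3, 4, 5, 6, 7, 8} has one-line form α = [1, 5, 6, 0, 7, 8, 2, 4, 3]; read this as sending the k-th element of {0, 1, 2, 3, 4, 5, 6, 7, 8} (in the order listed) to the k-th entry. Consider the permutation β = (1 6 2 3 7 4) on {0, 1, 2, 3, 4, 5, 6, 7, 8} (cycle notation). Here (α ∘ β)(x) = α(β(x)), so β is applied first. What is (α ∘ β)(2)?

0

First apply β: β(2) = 3, then α(3) = 0. Thus (α ∘ β)(2) = 0.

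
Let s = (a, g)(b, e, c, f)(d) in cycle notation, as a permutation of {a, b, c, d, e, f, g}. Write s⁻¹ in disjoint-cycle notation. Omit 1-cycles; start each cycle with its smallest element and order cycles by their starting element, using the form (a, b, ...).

The inverse reverses each cycle.
Reversing each cycle of s and rotating so the smallest element leads gives (a, g)(b, f, c, e).

(a, g)(b, f, c, e)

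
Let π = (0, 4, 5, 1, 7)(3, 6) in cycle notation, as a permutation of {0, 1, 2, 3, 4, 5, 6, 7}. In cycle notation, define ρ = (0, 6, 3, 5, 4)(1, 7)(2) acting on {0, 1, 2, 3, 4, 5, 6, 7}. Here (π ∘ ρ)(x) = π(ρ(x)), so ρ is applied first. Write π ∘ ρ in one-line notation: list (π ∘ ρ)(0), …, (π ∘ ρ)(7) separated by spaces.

(π ∘ ρ)(x) = π(ρ(x)). Computing each image: π(ρ(0)) = π(6) = 3, π(ρ(1)) = π(7) = 0, π(ρ(2)) = π(2) = 2, π(ρ(3)) = π(5) = 1, π(ρ(4)) = π(0) = 4, π(ρ(5)) = π(4) = 5, π(ρ(6)) = π(3) = 6, π(ρ(7)) = π(1) = 7.
Hence π ∘ ρ = [3 0 2 1 4 5 6 7].

3 0 2 1 4 5 6 7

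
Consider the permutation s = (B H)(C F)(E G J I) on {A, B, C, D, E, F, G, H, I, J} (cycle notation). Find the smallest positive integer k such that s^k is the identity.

4

The cycle type of s is (4, 2, 2, 1, 1).
Since disjoint cycles commute, ord(s) = lcm(4, 2, 2) = 4.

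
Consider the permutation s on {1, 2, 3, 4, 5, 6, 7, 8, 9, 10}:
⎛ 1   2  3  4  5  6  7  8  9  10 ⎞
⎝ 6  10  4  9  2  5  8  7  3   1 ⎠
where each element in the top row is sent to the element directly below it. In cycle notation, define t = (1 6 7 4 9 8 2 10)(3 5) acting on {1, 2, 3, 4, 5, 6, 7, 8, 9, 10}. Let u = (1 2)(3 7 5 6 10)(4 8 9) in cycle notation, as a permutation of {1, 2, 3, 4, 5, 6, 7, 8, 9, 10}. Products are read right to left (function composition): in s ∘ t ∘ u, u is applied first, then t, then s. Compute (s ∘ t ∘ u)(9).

(s ∘ t ∘ u)(9) = s(t(u(9))). u(9) = 4, then t(4) = 9, then s(9) = 3, so the result is 3.

3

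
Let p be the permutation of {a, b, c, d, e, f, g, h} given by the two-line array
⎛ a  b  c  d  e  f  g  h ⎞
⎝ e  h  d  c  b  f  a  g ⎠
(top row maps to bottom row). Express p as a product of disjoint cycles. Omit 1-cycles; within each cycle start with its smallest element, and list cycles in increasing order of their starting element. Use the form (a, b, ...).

(a, e, b, h, g)(c, d)

Iterating p from a gives a → e → b → h → g → a; that is the 5-cycle (a, e, b, h, g).
Repeating from the next unused element and collecting all non-trivial cycles gives (a, e, b, h, g)(c, d).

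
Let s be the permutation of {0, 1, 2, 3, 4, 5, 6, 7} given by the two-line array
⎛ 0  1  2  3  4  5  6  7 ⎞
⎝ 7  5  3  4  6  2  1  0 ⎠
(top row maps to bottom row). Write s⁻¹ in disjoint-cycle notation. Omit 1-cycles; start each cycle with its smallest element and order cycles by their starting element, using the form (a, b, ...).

First write s in disjoint cycles: (0, 7)(1, 5, 2, 3, 4, 6).
Reversing each cycle (and rotating so the smallest element leads) gives s⁻¹ = (0, 7)(1, 6, 4, 3, 2, 5).

(0, 7)(1, 6, 4, 3, 2, 5)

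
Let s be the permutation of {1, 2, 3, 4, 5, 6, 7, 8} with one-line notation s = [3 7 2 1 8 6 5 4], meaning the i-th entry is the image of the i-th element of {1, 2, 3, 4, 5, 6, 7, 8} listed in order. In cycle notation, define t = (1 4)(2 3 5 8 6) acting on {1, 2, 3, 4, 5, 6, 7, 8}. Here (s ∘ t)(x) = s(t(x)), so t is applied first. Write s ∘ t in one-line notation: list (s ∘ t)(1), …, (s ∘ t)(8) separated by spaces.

1 2 8 3 4 7 5 6

(s ∘ t)(x) = s(t(x)). Computing each image: s(t(1)) = s(4) = 1, s(t(2)) = s(3) = 2, s(t(3)) = s(5) = 8, s(t(4)) = s(1) = 3, s(t(5)) = s(8) = 4, s(t(6)) = s(2) = 7, s(t(7)) = s(7) = 5, s(t(8)) = s(6) = 6.
Hence s ∘ t = [1 2 8 3 4 7 5 6].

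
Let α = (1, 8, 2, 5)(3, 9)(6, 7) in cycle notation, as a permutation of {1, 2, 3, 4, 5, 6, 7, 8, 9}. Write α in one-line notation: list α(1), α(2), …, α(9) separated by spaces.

8 5 9 4 1 7 6 2 3

Image by image: 1→8, 2→5, 3→9, 4→4, 5→1, 6→7, 7→6, 8→2, 9→3.
So the one-line form is 8 5 9 4 1 7 6 2 3.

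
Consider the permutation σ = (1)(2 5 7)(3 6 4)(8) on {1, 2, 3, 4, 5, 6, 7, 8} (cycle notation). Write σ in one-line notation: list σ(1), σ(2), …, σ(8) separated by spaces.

1 5 6 3 7 4 2 8

Reading each image from the cycles: 1→1, 2→5, 3→6, 4→3, 5→7, 6→4, 7→2, 8→8.
So the one-line form is 1 5 6 3 7 4 2 8.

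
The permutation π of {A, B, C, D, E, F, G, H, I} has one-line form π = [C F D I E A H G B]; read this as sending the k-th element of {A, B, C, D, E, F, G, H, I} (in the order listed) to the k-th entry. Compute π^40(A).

B

Tracing A → C → … returns to A after 6 steps, so A lies in a 6-cycle (A, C, D, I, B, F).
On a 6-cycle, π^6 is the identity, so π^40 = π^4 there (40 ≡ 4 mod 6).
Advancing 4 steps from A: A → C → D → I → B.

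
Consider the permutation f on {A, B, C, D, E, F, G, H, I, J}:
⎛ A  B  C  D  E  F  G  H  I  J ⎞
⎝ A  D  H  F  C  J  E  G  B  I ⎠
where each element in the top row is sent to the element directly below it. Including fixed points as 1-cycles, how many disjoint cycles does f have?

3

The cycle decomposition is (A)(B, D, F, J, I)(C, H, G, E), which has 3 cycles (counting 1-cycles).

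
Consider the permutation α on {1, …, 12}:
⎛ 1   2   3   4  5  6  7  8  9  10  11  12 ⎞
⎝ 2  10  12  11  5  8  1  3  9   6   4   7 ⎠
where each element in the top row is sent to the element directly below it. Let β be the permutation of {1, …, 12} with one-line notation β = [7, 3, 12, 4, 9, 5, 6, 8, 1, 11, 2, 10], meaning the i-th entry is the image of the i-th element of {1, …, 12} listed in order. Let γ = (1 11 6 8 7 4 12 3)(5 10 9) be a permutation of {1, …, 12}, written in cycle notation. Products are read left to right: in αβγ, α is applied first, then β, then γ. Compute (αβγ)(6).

7

Apply the permutations in order: α(6) = 8, then β(8) = 8, then γ(8) = 7. So (αβγ)(6) = 7.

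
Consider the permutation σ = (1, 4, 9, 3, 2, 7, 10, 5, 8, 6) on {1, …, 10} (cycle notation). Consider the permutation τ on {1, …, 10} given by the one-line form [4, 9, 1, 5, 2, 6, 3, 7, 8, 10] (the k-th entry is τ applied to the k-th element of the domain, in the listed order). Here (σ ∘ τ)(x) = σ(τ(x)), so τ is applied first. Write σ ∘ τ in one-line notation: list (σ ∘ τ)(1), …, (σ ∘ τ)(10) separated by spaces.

9 3 4 8 7 1 2 10 6 5

For each element, apply τ then σ: 1 → 4 → 9; 2 → 9 → 3; 3 → 1 → 4; 4 → 5 → 8; 5 → 2 → 7; 6 → 6 → 1; 7 → 3 → 2; 8 → 7 → 10; 9 → 8 → 6; 10 → 10 → 5.
Collecting the images, σ ∘ τ = [9 3 4 8 7 1 2 10 6 5].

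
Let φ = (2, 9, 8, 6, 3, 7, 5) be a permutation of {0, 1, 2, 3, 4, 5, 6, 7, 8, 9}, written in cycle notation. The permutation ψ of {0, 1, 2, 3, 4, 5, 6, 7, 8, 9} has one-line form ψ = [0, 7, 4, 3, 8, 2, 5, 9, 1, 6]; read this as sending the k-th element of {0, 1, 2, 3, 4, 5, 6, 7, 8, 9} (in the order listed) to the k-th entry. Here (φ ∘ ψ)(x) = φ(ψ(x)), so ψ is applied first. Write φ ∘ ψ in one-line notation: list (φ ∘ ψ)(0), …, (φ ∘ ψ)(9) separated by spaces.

0 5 4 7 6 9 2 8 1 3

For each element, apply ψ then φ: 0 → 0 → 0; 1 → 7 → 5; 2 → 4 → 4; 3 → 3 → 7; 4 → 8 → 6; 5 → 2 → 9; 6 → 5 → 2; 7 → 9 → 8; 8 → 1 → 1; 9 → 6 → 3.
Collecting the images, φ ∘ ψ = [0 5 4 7 6 9 2 8 1 3].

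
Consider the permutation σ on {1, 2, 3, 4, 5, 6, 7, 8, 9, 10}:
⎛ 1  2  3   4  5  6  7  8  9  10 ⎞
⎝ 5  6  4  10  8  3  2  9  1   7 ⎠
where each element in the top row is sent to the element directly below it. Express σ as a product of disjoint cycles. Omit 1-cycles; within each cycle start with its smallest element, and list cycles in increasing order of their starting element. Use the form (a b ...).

From 1: 1 → 5 → 8 → 9 → 1, closing the cycle (1 5 8 9).
Continuing from each remaining unvisited element yields (1 5 8 9)(2 6 3 4 10 7).

(1 5 8 9)(2 6 3 4 10 7)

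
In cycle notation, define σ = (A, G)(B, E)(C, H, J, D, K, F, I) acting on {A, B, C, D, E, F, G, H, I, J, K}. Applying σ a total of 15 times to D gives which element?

K

D lies in the 7-cycle (C, H, J, D, K, F, I).
On a 7-cycle, σ^7 is the identity, so σ^15 = σ^1 there (15 ≡ 1 mod 7).
Stepping 1 place around the cycle: D → K.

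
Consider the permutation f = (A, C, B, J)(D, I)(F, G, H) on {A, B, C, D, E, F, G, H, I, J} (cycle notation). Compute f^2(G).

G lies in the 3-cycle (F, G, H).
Advancing 2 steps from G: G → H → F.

F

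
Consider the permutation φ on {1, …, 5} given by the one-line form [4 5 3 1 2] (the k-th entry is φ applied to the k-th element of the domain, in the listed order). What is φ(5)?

2

5 is element number 5 of the domain, and entry number 5 of the one-line form is 2, so φ(5) = 2.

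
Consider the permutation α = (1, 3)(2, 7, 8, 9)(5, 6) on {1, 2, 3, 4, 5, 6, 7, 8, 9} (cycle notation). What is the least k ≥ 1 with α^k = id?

4

The cycle type of α is (4, 2, 2, 1).
The order is lcm(4, 2, 2) = 4.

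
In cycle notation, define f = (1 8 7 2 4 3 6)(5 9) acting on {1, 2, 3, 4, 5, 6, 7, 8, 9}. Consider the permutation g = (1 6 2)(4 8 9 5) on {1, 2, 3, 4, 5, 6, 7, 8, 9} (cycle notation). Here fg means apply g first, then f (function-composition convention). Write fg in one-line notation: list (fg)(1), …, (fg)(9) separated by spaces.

Chase each element through g then f: 1 → 6 → 1; 2 → 1 → 8; 3 → 3 → 6; 4 → 8 → 7; 5 → 4 → 3; 6 → 2 → 4; 7 → 7 → 2; 8 → 9 → 5; 9 → 5 → 9.
Collecting the images, fg = [1 8 6 7 3 4 2 5 9].

1 8 6 7 3 4 2 5 9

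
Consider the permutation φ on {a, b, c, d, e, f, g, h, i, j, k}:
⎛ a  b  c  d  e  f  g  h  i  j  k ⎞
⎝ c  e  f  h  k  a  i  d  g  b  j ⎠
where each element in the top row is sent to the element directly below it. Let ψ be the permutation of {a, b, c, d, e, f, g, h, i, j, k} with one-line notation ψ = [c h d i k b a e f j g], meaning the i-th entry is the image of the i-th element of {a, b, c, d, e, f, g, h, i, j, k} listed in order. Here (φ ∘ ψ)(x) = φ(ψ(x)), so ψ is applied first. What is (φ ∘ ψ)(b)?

ψ(b) = h, then φ(h) = d; composing gives (φ ∘ ψ)(b) = d.

d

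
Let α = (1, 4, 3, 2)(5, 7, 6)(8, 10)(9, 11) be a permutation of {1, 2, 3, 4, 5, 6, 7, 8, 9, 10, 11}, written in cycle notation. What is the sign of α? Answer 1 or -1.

-1

The cycle lengths are 4, 3, 2, 2.
A cycle is odd iff its length is even; α has 3 even-length cycles, so sgn(α) = (−1)^3 and α is odd.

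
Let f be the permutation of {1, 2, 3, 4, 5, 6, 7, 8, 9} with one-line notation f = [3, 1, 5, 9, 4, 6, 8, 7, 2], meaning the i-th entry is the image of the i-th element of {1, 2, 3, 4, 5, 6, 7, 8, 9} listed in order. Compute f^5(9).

4

Tracing 9 → 2 → … returns to 9 after 6 steps, so 9 lies in a 6-cycle (1, 3, 5, 4, 9, 2).
Advancing 5 steps from 9: 9 → 2 → 1 → 3 → 5 → 4.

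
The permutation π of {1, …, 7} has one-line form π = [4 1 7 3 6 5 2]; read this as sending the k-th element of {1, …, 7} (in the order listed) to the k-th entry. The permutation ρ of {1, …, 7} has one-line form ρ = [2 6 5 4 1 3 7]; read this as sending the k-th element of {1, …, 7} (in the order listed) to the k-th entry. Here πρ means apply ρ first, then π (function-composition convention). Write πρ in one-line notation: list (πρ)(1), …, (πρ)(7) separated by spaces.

1 5 6 3 4 7 2

Chase each element through ρ then π: 1 → 2 → 1; 2 → 6 → 5; 3 → 5 → 6; 4 → 4 → 3; 5 → 1 → 4; 6 → 3 → 7; 7 → 7 → 2.
Collecting the images, πρ = [1 5 6 3 4 7 2].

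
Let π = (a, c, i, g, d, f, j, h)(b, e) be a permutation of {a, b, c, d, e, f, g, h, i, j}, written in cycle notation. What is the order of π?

The cycle type of π is (8, 2).
The order is lcm(8, 2) = 8.

8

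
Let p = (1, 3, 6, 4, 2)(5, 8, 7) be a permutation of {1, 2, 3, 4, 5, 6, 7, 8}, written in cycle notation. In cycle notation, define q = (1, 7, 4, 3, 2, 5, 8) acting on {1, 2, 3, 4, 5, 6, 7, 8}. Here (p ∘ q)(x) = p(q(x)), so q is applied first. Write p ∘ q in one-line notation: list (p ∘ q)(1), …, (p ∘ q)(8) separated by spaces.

(p ∘ q)(x) = p(q(x)). Computing each image: p(q(1)) = p(7) = 5, p(q(2)) = p(5) = 8, p(q(3)) = p(2) = 1, p(q(4)) = p(3) = 6, p(q(5)) = p(8) = 7, p(q(6)) = p(6) = 4, p(q(7)) = p(4) = 2, p(q(8)) = p(1) = 3.
Hence p ∘ q = [5 8 1 6 7 4 2 3].

5 8 1 6 7 4 2 3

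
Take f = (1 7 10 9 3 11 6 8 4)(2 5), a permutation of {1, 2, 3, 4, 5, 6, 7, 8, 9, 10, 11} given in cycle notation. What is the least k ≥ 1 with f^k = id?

18

The cycle type of f is (9, 2).
The order of f is the least common multiple of its cycle lengths: lcm(9, 2) = 18.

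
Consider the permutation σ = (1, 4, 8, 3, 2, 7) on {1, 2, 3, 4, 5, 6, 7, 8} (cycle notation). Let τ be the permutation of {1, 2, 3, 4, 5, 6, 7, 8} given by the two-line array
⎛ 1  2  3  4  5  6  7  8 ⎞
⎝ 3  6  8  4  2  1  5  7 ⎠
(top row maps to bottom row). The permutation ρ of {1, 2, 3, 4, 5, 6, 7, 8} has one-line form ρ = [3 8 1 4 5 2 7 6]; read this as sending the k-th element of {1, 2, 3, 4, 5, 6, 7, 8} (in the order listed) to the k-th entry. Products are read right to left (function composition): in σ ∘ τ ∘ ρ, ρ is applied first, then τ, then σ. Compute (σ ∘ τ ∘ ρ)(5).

7

(σ ∘ τ ∘ ρ)(5) = σ(τ(ρ(5))). ρ(5) = 5, then τ(5) = 2, then σ(2) = 7, so the result is 7.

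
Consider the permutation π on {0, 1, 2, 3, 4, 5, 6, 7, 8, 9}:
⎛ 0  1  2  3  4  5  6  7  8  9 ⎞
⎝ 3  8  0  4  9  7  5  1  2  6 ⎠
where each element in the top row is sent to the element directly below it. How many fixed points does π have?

No element satisfies π(x) = x, so there are 0 fixed points.

0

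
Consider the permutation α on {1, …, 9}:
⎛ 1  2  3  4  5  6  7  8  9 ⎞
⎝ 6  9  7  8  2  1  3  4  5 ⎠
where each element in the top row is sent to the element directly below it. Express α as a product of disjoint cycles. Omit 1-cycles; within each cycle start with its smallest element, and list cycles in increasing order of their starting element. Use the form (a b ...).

(1 6)(2 9 5)(3 7)(4 8)

Iterating α from 1 gives 1 → 6 → 1; that is the 2-cycle (1 6).
Repeating from the next unused element and collecting all non-trivial cycles gives (1 6)(2 9 5)(3 7)(4 8).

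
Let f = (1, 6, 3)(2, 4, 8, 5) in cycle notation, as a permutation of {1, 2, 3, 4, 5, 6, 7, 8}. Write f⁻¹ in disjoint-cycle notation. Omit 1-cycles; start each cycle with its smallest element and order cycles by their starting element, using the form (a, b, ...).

If f sends a → b within a cycle, f⁻¹ sends b → a; equivalently, reverse each cycle.
Reversing each cycle of f and rotating so the smallest element leads gives (1, 3, 6)(2, 5, 8, 4).

(1, 3, 6)(2, 5, 8, 4)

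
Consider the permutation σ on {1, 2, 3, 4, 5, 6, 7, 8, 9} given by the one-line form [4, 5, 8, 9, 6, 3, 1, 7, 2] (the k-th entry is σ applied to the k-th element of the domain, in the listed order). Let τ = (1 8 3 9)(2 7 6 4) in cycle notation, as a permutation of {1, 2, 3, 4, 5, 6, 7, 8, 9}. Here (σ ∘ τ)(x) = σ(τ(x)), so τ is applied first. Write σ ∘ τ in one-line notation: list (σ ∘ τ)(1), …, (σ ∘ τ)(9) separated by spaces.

7 1 2 5 6 9 3 8 4

(σ ∘ τ)(x) = σ(τ(x)). Computing each image: σ(τ(1)) = σ(8) = 7, σ(τ(2)) = σ(7) = 1, σ(τ(3)) = σ(9) = 2, σ(τ(4)) = σ(2) = 5, σ(τ(5)) = σ(5) = 6, σ(τ(6)) = σ(4) = 9, σ(τ(7)) = σ(6) = 3, σ(τ(8)) = σ(3) = 8, σ(τ(9)) = σ(1) = 4.
Hence σ ∘ τ = [7 1 2 5 6 9 3 8 4].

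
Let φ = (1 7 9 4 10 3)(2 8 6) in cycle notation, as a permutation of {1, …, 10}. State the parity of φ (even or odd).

The cycle lengths are 6, 3, 1.
A cycle of length ℓ contributes ℓ−1 transpositions, so φ is a product of 5 + 2 = 7 transpositions — odd.

odd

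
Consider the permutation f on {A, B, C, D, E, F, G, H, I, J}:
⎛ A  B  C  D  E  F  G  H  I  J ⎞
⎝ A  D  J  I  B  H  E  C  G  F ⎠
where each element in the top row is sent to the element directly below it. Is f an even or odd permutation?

In disjoint-cycle form the cycle lengths are 5, 4, 1.
A cycle is odd iff its length is even; f has 1 even-length cycle, so sgn(f) = (−1)^1 and f is odd.

odd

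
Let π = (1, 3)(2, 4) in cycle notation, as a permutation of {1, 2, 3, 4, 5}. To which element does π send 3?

Within (1, 3), 3 ↦ 1.

1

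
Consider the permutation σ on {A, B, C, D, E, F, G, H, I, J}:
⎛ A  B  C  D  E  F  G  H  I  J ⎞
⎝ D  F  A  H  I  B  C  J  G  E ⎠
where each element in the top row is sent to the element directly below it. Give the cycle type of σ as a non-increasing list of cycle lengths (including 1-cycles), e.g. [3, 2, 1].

The disjoint cycles are (A, D, H, J, E, I, G, C)(B, F), with lengths 8, 2 in non-increasing order.

[8, 2]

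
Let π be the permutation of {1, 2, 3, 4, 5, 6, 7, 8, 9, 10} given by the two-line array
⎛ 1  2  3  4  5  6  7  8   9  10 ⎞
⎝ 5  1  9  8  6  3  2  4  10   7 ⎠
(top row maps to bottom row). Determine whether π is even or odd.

even

In disjoint-cycle form the cycle lengths are 8, 2.
A cycle is odd iff its length is even; π has 2 even-length cycles, so sgn(π) = (−1)^2 and π is even.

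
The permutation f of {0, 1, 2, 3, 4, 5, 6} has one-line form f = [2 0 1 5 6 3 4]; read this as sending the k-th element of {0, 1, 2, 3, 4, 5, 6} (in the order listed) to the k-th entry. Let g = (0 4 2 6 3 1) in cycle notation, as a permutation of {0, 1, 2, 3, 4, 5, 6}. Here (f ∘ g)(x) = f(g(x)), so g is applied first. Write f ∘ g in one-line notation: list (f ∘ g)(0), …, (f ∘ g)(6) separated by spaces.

Chase each element through g then f: 0 → 4 → 6; 1 → 0 → 2; 2 → 6 → 4; 3 → 1 → 0; 4 → 2 → 1; 5 → 5 → 3; 6 → 3 → 5.
So f ∘ g in one-line form is 6 2 4 0 1 3 5.

6 2 4 0 1 3 5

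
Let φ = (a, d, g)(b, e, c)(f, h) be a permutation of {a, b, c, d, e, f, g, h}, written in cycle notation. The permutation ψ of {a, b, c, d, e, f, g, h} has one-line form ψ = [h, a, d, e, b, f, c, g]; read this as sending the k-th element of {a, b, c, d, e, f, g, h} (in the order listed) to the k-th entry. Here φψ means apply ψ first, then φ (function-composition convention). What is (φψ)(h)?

a

First apply ψ: ψ(h) = g, then φ(g) = a. Thus (φψ)(h) = a.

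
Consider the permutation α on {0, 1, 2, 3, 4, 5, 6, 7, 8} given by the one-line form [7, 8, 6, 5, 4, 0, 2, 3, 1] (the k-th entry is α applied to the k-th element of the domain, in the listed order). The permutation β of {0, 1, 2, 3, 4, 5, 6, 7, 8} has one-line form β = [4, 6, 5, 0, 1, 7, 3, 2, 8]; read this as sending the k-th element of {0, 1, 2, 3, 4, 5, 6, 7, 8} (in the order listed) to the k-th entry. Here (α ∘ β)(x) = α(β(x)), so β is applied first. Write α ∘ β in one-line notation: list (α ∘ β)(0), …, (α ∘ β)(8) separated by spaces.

For each element, apply β then α: 0 → 4 → 4; 1 → 6 → 2; 2 → 5 → 0; 3 → 0 → 7; 4 → 1 → 8; 5 → 7 → 3; 6 → 3 → 5; 7 → 2 → 6; 8 → 8 → 1.
So α ∘ β in one-line form is 4 2 0 7 8 3 5 6 1.

4 2 0 7 8 3 5 6 1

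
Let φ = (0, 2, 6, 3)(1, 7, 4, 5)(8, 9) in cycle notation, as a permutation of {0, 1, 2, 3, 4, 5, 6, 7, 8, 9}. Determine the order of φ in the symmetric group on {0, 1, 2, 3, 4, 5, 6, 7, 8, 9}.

4

The cycle type of φ is (4, 4, 2).
Since disjoint cycles commute, ord(φ) = lcm(4, 4, 2) = 4.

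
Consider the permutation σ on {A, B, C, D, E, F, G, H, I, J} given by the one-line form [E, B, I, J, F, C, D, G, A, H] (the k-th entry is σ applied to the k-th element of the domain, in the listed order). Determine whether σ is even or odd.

In disjoint-cycle form the cycle lengths are 5, 4, 1.
A cycle of length ℓ contributes ℓ−1 transpositions, so σ is a product of 4 + 3 = 7 transpositions — odd.

odd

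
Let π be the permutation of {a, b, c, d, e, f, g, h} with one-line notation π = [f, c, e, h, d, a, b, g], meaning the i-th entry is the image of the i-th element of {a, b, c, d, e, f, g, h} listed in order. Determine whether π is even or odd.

In disjoint-cycle form the cycle lengths are 6, 2.
A cycle of length ℓ contributes ℓ−1 transpositions, so π is a product of 5 + 1 = 6 transpositions — even.

even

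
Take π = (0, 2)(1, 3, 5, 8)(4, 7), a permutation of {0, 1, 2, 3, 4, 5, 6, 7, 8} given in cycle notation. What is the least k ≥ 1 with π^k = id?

4

The cycle type of π is (4, 2, 2, 1).
Since disjoint cycles commute, ord(π) = lcm(4, 2, 2) = 4.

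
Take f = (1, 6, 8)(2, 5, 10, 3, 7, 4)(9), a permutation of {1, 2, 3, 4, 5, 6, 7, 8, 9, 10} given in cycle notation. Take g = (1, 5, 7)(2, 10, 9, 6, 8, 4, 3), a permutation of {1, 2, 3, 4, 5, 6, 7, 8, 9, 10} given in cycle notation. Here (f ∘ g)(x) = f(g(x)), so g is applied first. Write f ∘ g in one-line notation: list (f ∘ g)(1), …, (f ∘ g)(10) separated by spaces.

Chase each element through g then f: 1 → 5 → 10; 2 → 10 → 3; 3 → 2 → 5; 4 → 3 → 7; 5 → 7 → 4; 6 → 8 → 1; 7 → 1 → 6; 8 → 4 → 2; 9 → 6 → 8; 10 → 9 → 9.
Collecting the images, f ∘ g = [10 3 5 7 4 1 6 2 8 9].

10 3 5 7 4 1 6 2 8 9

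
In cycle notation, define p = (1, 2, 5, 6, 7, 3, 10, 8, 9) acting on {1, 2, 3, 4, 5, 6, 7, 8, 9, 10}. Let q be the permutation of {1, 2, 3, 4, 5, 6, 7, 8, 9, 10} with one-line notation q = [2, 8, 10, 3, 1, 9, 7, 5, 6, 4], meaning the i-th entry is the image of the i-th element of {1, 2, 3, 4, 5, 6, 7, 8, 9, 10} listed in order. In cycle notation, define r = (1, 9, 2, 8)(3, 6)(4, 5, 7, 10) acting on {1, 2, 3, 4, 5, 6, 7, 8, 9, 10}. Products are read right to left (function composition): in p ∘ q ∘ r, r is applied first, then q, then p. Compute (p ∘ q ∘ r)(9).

Chase 9: r(9) = 2; q(2) = 8; p(8) = 9. Hence (p ∘ q ∘ r)(9) = 9.

9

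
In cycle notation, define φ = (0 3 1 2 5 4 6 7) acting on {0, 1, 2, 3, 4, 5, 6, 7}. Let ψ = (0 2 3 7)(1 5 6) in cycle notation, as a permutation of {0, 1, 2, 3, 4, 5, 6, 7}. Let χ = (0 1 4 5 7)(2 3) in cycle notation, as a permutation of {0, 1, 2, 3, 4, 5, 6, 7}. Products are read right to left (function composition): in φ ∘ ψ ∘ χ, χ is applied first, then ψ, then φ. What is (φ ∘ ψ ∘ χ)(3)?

1

(φ ∘ ψ ∘ χ)(3) = φ(ψ(χ(3))). χ(3) = 2, then ψ(2) = 3, then φ(3) = 1, so the result is 1.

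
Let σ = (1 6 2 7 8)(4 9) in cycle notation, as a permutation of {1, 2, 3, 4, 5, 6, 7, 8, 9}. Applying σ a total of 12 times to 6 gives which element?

7

6 lies in the 5-cycle (1 6 2 7 8).
Powers repeat with period 5 on this cycle, and 12 mod 5 = 2, so σ^12(6) = σ^2(6).
Advancing 2 steps from 6: 6 → 2 → 7.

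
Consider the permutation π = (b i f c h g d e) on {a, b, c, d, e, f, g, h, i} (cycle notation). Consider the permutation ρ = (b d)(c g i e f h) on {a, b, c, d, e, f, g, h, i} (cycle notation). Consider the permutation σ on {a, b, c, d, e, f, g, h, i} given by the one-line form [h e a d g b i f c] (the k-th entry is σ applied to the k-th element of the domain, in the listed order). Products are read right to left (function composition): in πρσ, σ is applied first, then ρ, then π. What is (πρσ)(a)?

(πρσ)(a) = π(ρ(σ(a))). σ(a) = h, then ρ(h) = c, then π(c) = h, so the result is h.

h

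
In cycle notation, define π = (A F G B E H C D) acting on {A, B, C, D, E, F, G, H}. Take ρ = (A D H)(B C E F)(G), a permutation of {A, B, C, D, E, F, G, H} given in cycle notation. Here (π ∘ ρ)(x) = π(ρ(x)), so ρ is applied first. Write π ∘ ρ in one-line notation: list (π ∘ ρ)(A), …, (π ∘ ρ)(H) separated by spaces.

(π ∘ ρ)(x) = π(ρ(x)). Computing each image: π(ρ(A)) = π(D) = A, π(ρ(B)) = π(C) = D, π(ρ(C)) = π(E) = H, π(ρ(D)) = π(H) = C, π(ρ(E)) = π(F) = G, π(ρ(F)) = π(B) = E, π(ρ(G)) = π(G) = B, π(ρ(H)) = π(A) = F.
Hence π ∘ ρ = [A D H C G E B F].

A D H C G E B F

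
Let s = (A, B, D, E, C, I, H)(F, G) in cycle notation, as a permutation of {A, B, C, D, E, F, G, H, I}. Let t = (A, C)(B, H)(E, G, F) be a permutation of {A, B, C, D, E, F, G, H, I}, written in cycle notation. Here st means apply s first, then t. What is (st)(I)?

(st)(I) = t(s(I)). s(I) = H, then t(H) = B. So (st)(I) = B.

B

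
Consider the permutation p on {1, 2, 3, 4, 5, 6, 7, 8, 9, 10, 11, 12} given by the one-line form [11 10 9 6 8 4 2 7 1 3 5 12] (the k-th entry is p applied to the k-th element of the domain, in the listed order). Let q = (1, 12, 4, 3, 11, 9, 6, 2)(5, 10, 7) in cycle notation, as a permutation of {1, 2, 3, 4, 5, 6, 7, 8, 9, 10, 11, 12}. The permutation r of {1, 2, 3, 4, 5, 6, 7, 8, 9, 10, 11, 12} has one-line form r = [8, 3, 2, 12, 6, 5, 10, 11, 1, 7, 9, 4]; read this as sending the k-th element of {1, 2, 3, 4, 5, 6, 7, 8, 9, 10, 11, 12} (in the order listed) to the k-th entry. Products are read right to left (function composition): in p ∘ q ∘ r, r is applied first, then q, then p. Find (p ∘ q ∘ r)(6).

Apply the permutations in order: r(6) = 5, then q(5) = 10, then p(10) = 3. So (p ∘ q ∘ r)(6) = 3.

3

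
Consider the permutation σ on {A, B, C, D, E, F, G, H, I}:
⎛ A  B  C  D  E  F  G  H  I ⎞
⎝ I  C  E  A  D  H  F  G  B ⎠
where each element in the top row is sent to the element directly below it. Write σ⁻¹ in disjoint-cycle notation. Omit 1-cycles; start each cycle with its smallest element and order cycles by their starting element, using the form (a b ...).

The cycle decomposition of σ is (A I B C E D)(F H G).
The inverse reverses every cycle; in canonical form, σ⁻¹ = (A D E C B I)(F G H).

(A D E C B I)(F G H)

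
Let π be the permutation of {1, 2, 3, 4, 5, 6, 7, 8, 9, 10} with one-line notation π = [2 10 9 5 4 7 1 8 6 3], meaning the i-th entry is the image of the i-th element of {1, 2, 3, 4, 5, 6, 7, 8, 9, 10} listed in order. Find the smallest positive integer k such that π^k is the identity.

14

Decomposing into disjoint cycles gives cycle lengths 7, 2, 1.
The order of π is the least common multiple of its cycle lengths: lcm(7, 2) = 14.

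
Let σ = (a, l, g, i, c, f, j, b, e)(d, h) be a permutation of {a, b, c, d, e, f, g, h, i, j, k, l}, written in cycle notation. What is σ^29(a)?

a lies in the 9-cycle (a, l, g, i, c, f, j, b, e).
Powers repeat with period 9 on this cycle, and 29 mod 9 = 2, so σ^29(a) = σ^2(a).
Advancing 2 steps from a: a → l → g.

g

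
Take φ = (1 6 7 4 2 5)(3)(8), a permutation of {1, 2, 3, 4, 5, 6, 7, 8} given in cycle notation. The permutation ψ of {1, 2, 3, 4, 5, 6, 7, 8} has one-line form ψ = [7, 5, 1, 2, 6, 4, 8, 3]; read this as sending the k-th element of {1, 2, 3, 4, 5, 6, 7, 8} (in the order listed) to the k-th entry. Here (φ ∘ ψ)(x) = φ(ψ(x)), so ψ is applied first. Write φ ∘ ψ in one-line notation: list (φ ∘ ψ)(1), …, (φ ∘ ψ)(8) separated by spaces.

Chase each element through ψ then φ: 1 → 7 → 4; 2 → 5 → 1; 3 → 1 → 6; 4 → 2 → 5; 5 → 6 → 7; 6 → 4 → 2; 7 → 8 → 8; 8 → 3 → 3.
So φ ∘ ψ in one-line form is 4 1 6 5 7 2 8 3.

4 1 6 5 7 2 8 3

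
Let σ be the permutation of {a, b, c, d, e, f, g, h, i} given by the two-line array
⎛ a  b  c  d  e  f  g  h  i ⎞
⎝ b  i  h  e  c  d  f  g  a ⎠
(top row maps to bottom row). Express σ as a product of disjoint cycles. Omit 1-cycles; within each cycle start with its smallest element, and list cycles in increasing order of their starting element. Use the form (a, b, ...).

Start at a and follow images: a → b → i → a, giving the cycle (a, b, i).
Continuing from each remaining unvisited element yields (a, b, i)(c, h, g, f, d, e).

(a, b, i)(c, h, g, f, d, e)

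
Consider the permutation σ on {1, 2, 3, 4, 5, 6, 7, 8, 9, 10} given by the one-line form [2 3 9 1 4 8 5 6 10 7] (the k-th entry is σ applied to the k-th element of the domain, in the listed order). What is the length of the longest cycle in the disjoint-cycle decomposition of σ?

8

Decomposing into disjoint cycles gives (1 2 3 9 10 7 5 4)(6 8); the longest has length 8.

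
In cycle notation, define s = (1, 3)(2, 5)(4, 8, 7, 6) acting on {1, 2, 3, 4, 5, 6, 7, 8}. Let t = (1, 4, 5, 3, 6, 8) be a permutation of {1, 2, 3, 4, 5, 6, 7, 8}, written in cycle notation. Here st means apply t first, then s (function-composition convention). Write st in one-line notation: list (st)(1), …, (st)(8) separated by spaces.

8 5 4 2 1 7 6 3

For each element, apply t then s: 1 → 4 → 8; 2 → 2 → 5; 3 → 6 → 4; 4 → 5 → 2; 5 → 3 → 1; 6 → 8 → 7; 7 → 7 → 6; 8 → 1 → 3.
So st in one-line form is 8 5 4 2 1 7 6 3.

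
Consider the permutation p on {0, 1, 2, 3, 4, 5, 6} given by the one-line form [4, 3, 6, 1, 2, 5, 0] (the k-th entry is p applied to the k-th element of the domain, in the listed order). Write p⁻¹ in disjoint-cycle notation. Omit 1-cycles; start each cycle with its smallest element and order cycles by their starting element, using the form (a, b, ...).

First write p in disjoint cycles: (0, 4, 2, 6)(1, 3).
The inverse reverses every cycle; in canonical form, p⁻¹ = (0, 6, 2, 4)(1, 3).

(0, 6, 2, 4)(1, 3)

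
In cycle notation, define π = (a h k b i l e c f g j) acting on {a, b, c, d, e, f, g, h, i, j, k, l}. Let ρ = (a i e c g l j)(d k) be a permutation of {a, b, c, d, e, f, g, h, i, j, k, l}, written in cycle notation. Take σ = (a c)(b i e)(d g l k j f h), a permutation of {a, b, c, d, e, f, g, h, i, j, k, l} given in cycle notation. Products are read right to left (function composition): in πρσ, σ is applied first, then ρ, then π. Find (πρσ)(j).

(πρσ)(j) = π(ρ(σ(j))). σ(j) = f, then ρ(f) = f, then π(f) = g, so the result is g.

g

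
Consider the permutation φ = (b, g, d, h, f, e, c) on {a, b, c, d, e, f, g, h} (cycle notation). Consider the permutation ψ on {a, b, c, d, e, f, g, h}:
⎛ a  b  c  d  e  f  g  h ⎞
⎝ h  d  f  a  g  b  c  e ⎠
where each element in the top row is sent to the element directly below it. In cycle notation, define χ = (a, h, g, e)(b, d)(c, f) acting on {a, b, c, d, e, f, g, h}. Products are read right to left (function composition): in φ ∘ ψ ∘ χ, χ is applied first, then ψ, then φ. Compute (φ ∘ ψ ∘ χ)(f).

Chase f: χ(f) = c; ψ(c) = f; φ(f) = e. Hence (φ ∘ ψ ∘ χ)(f) = e.

e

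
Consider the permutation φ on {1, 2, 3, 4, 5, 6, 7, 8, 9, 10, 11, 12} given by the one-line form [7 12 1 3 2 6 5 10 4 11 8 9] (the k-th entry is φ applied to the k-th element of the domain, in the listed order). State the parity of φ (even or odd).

odd

In disjoint-cycle form the cycle lengths are 8, 3, 1.
A cycle of length ℓ contributes ℓ−1 transpositions, so φ is a product of 7 + 2 = 9 transpositions — odd.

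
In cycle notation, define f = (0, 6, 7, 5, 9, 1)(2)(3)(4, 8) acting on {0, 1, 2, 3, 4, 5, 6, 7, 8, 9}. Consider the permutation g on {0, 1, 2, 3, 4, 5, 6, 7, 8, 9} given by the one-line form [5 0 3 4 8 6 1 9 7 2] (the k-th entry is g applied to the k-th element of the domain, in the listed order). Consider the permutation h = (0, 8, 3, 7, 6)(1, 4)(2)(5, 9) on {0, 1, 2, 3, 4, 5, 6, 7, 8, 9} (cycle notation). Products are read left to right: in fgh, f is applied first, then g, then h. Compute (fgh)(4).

6

(fgh)(4) = h(g(f(4))). f(4) = 8, then g(8) = 7, then h(7) = 6, so the result is 6.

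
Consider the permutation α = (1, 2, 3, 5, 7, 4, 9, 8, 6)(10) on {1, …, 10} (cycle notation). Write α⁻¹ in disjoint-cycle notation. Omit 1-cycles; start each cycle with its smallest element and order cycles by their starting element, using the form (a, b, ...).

If α sends a → b within a cycle, α⁻¹ sends b → a; equivalently, reverse each cycle.
Reversing each cycle of α and rotating so the smallest element leads gives (1, 6, 8, 9, 4, 7, 5, 3, 2).

(1, 6, 8, 9, 4, 7, 5, 3, 2)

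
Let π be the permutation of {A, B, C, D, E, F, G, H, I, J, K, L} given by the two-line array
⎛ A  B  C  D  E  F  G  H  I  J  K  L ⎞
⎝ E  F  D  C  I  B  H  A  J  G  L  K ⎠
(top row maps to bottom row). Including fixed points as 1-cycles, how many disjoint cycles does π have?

The cycle decomposition is (A, E, I, J, G, H)(B, F)(C, D)(K, L), which has 4 cycles (counting 1-cycles).

4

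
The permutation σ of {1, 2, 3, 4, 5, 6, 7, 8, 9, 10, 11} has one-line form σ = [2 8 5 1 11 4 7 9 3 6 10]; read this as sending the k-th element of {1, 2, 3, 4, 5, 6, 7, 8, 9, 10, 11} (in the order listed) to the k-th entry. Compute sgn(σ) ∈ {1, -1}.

-1

In disjoint-cycle form the cycle lengths are 10, 1.
A cycle is odd iff its length is even; σ has 1 even-length cycle, so sgn(σ) = (−1)^1 and σ is odd.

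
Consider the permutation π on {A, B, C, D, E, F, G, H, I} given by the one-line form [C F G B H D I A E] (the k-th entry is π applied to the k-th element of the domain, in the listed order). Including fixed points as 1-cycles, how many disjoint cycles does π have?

The cycle decomposition is (A, C, G, I, E, H)(B, F, D), which has 2 cycles (counting 1-cycles).

2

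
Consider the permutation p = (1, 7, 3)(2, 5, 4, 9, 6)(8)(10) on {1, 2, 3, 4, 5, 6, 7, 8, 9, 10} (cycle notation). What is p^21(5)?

4

5 lies in the 5-cycle (2, 5, 4, 9, 6).
Powers repeat with period 5 on this cycle, and 21 mod 5 = 1, so p^21(5) = p^1(5).
Advancing 1 step from 5: 5 → 4.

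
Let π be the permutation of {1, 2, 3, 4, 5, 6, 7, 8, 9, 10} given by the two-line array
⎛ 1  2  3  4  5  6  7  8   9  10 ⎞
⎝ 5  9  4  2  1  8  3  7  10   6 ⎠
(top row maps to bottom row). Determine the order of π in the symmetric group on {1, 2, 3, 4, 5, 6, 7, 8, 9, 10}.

8

Writing π as disjoint cycles, the cycle lengths are 8, 2.
The order is lcm(8, 2) = 8.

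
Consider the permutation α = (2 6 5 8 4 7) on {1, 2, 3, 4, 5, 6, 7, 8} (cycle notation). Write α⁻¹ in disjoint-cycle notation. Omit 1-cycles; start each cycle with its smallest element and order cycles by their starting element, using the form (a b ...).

(2 7 4 8 5 6)

Inverting a permutation written in cycle notation just reverses the order within every cycle.
Reversing each cycle of α and rotating so the smallest element leads gives (2 7 4 8 5 6).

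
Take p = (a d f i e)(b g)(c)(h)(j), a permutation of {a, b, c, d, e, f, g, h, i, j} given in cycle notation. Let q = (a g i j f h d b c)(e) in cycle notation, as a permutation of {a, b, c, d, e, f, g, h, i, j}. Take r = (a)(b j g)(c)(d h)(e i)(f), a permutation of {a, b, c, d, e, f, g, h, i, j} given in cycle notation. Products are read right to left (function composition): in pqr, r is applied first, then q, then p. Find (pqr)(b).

Chase b: r(b) = j; q(j) = f; p(f) = i. Hence (pqr)(b) = i.

i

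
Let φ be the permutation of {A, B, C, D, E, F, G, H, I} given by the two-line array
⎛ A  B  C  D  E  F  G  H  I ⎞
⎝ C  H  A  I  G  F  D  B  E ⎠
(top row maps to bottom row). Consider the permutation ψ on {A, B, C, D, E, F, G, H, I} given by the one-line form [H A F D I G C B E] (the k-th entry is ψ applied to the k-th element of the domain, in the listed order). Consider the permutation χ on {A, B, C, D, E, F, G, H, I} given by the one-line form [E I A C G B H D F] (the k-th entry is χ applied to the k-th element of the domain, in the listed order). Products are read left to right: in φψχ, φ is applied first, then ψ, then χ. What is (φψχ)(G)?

C

(φψχ)(G) = χ(ψ(φ(G))). φ(G) = D, then ψ(D) = D, then χ(D) = C, so the result is C.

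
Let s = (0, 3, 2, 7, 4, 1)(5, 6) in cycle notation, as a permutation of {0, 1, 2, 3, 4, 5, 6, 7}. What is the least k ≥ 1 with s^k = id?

The disjoint cycles have lengths 6, 2.
The order is lcm(6, 2) = 6.

6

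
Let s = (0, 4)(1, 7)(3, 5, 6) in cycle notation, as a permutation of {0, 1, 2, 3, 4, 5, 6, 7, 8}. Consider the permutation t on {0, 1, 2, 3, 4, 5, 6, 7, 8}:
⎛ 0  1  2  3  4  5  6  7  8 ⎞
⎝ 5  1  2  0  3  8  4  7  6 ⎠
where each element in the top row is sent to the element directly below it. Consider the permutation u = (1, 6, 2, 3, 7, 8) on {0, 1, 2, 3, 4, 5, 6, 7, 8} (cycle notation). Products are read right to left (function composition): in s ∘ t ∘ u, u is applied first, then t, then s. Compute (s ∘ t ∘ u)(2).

(s ∘ t ∘ u)(2) = s(t(u(2))). u(2) = 3, then t(3) = 0, then s(0) = 4, so the result is 4.

4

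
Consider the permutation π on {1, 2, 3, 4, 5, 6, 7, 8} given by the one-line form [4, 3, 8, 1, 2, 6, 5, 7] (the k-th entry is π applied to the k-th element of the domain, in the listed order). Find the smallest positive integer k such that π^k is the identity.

10

Decomposing into disjoint cycles gives cycle lengths 5, 2, 1.
The order of π is the least common multiple of its cycle lengths: lcm(5, 2) = 10.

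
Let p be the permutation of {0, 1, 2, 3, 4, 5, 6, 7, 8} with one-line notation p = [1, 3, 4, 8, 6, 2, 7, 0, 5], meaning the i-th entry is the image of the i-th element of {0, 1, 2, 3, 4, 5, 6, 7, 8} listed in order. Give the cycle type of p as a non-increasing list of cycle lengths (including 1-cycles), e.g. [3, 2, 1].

The disjoint cycles are (0, 1, 3, 8, 5, 2, 4, 6, 7), with lengths 9 in non-increasing order.

[9]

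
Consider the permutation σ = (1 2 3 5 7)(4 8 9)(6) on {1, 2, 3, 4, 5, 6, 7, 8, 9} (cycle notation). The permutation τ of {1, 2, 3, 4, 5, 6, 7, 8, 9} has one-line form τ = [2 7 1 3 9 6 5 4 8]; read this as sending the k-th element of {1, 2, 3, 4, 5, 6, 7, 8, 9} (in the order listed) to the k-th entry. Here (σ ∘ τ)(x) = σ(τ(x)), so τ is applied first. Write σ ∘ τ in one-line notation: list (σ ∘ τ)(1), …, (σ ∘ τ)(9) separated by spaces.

3 1 2 5 4 6 7 8 9

(σ ∘ τ)(x) = σ(τ(x)). Computing each image: σ(τ(1)) = σ(2) = 3, σ(τ(2)) = σ(7) = 1, σ(τ(3)) = σ(1) = 2, σ(τ(4)) = σ(3) = 5, σ(τ(5)) = σ(9) = 4, σ(τ(6)) = σ(6) = 6, σ(τ(7)) = σ(5) = 7, σ(τ(8)) = σ(4) = 8, σ(τ(9)) = σ(8) = 9.
Hence σ ∘ τ = [3 1 2 5 4 6 7 8 9].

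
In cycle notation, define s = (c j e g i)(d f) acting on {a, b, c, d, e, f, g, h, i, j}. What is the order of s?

The disjoint cycles have lengths 5, 2, 1, 1, 1.
Since disjoint cycles commute, ord(s) = lcm(5, 2) = 10.

10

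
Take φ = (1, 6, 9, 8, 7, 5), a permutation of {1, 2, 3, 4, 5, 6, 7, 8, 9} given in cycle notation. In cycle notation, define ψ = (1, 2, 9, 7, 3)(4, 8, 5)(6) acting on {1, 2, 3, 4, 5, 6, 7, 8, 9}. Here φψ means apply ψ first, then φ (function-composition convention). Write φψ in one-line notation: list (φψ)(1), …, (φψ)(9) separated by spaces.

2 8 6 7 4 9 3 1 5

For each element, apply ψ then φ: 1 → 2 → 2; 2 → 9 → 8; 3 → 1 → 6; 4 → 8 → 7; 5 → 4 → 4; 6 → 6 → 9; 7 → 3 → 3; 8 → 5 → 1; 9 → 7 → 5.
So φψ in one-line form is 2 8 6 7 4 9 3 1 5.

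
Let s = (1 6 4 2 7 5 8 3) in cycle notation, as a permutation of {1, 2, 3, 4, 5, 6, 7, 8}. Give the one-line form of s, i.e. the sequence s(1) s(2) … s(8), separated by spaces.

Reading each image from the cycles: 1→6, 2→7, 3→1, 4→2, 5→8, 6→4, 7→5, 8→3.
So the one-line form is 6 7 1 2 8 4 5 3.

6 7 1 2 8 4 5 3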